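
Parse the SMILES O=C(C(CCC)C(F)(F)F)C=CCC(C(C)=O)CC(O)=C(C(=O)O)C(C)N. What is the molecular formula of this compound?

Walk through each heavy atom and fill implicit hydrogens from standard valence (C 4, N 3, O 2, S 2, halogen 1):
  atom 1: O, bond orders sum to 2 (valence 2) → 0 H
  atom 2: C, bond orders sum to 4 (valence 4) → 0 H
  atom 3: C, bond orders sum to 3 (valence 4) → 1 H
  atom 4: C, bond orders sum to 2 (valence 4) → 2 H
  atom 5: C, bond orders sum to 2 (valence 4) → 2 H
  atom 6: C, bond orders sum to 1 (valence 4) → 3 H
  atom 7: C, bond orders sum to 4 (valence 4) → 0 H
  atom 8: F (halogen, monovalent) → 0 H
  atom 9: F (halogen, monovalent) → 0 H
  atom 10: F (halogen, monovalent) → 0 H
  atom 11: C, bond orders sum to 3 (valence 4) → 1 H
  atom 12: C, bond orders sum to 3 (valence 4) → 1 H
  atom 13: C, bond orders sum to 2 (valence 4) → 2 H
  atom 14: C, bond orders sum to 3 (valence 4) → 1 H
  atom 15: C, bond orders sum to 4 (valence 4) → 0 H
  atom 16: C, bond orders sum to 1 (valence 4) → 3 H
  atom 17: O, bond orders sum to 2 (valence 2) → 0 H
  atom 18: C, bond orders sum to 2 (valence 4) → 2 H
  atom 19: C, bond orders sum to 4 (valence 4) → 0 H
  atom 20: O, bond orders sum to 1 (valence 2) → 1 H
  atom 21: C, bond orders sum to 4 (valence 4) → 0 H
  atom 22: C, bond orders sum to 4 (valence 4) → 0 H
  atom 23: O, bond orders sum to 2 (valence 2) → 0 H
  atom 24: O, bond orders sum to 1 (valence 2) → 1 H
  atom 25: C, bond orders sum to 3 (valence 4) → 1 H
  atom 26: C, bond orders sum to 1 (valence 4) → 3 H
  atom 27: N, bond orders sum to 1 (valence 3) → 2 H
Totals → C:18, H:26, F:3, N:1, O:5.
In Hill order: C18H26F3NO5.

C18H26F3NO5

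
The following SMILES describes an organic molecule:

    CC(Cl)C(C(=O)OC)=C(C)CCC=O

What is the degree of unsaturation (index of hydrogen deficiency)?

3

Degree of unsaturation = (number of rings) + (number of π bonds).
Ring closures in the SMILES: 0.
π bonds: 3 double bonds (each 1 DoU) → 3 DoU from unsaturation.
Total DoU = 0 + 3 = 3.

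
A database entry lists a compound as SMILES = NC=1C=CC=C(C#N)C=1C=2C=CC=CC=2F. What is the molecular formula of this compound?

Walk through each heavy atom and fill implicit hydrogens from standard valence (C 4, N 3, O 2, S 2, halogen 1):
  atom 1: N, bond orders sum to 1 (valence 3) → 2 H
  atom 2: C, bond orders sum to 4 (valence 4) → 0 H
  atom 3: C, bond orders sum to 3 (valence 4) → 1 H
  atom 4: C, bond orders sum to 3 (valence 4) → 1 H
  atom 5: C, bond orders sum to 3 (valence 4) → 1 H
  atom 6: C, bond orders sum to 4 (valence 4) → 0 H
  atom 7: C, bond orders sum to 4 (valence 4) → 0 H
  atom 8: N, bond orders sum to 3 (valence 3) → 0 H
  atom 9: C, bond orders sum to 4 (valence 4) → 0 H
  atom 10: C, bond orders sum to 4 (valence 4) → 0 H
  atom 11: C, bond orders sum to 3 (valence 4) → 1 H
  atom 12: C, bond orders sum to 3 (valence 4) → 1 H
  atom 13: C, bond orders sum to 3 (valence 4) → 1 H
  atom 14: C, bond orders sum to 3 (valence 4) → 1 H
  atom 15: C, bond orders sum to 4 (valence 4) → 0 H
  atom 16: F (halogen, monovalent) → 0 H
Totals → C:13, H:9, F:1, N:2.

C13H9FN2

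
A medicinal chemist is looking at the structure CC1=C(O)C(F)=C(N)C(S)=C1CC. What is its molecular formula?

C9H12FNOS

Walk through each heavy atom and fill implicit hydrogens from standard valence (C 4, N 3, O 2, S 2, halogen 1):
  atom 1: C, bond orders sum to 1 (valence 4) → 3 H
  atom 2: C, bond orders sum to 4 (valence 4) → 0 H
  atom 3: C, bond orders sum to 4 (valence 4) → 0 H
  atom 4: O, bond orders sum to 1 (valence 2) → 1 H
  atom 5: C, bond orders sum to 4 (valence 4) → 0 H
  atom 6: F (halogen, monovalent) → 0 H
  atom 7: C, bond orders sum to 4 (valence 4) → 0 H
  atom 8: N, bond orders sum to 1 (valence 3) → 2 H
  atom 9: C, bond orders sum to 4 (valence 4) → 0 H
  atom 10: S, bond orders sum to 1 (valence 2) → 1 H
  atom 11: C, bond orders sum to 4 (valence 4) → 0 H
  atom 12: C, bond orders sum to 2 (valence 4) → 2 H
  atom 13: C, bond orders sum to 1 (valence 4) → 3 H
Totals → C:9, H:12, F:1, N:1, O:1, S:1.
In Hill order: C9H12FNOS.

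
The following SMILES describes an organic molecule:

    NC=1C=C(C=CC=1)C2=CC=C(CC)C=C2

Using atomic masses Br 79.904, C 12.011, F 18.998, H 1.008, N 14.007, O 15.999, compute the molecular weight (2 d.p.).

First, the molecular formula is C14H15N (counting implicit H from valence).
  C: 14 × 12.011 = 168.154
  H: 15 × 1.008 = 15.120
  N: 1 × 14.007 = 14.007
Sum: 14×12.011 + 15×1.008 + 1×14.007 = 197.281 → 197.28 g/mol.

197.28 g/mol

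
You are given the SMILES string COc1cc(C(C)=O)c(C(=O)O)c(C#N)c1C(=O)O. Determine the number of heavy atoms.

Every atom symbol written in the SMILES (organic subset) is one heavy atom; implicit H are not written.
Heavy atoms by element → C:12, N:1, O:6.
Total: 19.

19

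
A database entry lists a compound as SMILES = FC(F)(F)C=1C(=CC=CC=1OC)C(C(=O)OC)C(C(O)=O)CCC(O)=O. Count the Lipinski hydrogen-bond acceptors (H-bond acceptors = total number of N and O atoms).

N atoms: 0; O atoms: 7.
Lipinski HBA = 0 + 7 = 7.

7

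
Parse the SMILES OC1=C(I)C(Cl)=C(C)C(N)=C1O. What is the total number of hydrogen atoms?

7

Walk through each heavy atom and fill implicit hydrogens from standard valence (C 4, N 3, O 2, S 2, halogen 1):
  atom 1: O, bond orders sum to 1 (valence 2) → 1 H
  atom 2: C, bond orders sum to 4 (valence 4) → 0 H
  atom 3: C, bond orders sum to 4 (valence 4) → 0 H
  atom 4: I (halogen, monovalent) → 0 H
  atom 5: C, bond orders sum to 4 (valence 4) → 0 H
  atom 6: Cl (halogen, monovalent) → 0 H
  atom 7: C, bond orders sum to 4 (valence 4) → 0 H
  atom 8: C, bond orders sum to 1 (valence 4) → 3 H
  atom 9: C, bond orders sum to 4 (valence 4) → 0 H
  atom 10: N, bond orders sum to 1 (valence 3) → 2 H
  atom 11: C, bond orders sum to 4 (valence 4) → 0 H
  atom 12: O, bond orders sum to 1 (valence 2) → 1 H
Total hydrogens: 7.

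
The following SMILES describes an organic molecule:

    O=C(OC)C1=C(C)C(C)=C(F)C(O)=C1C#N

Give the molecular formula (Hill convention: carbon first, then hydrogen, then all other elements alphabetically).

Walk through each heavy atom and fill implicit hydrogens from standard valence (C 4, N 3, O 2, S 2, halogen 1):
  atom 1: O, bond orders sum to 2 (valence 2) → 0 H
  atom 2: C, bond orders sum to 4 (valence 4) → 0 H
  atom 3: O, bond orders sum to 2 (valence 2) → 0 H
  atom 4: C, bond orders sum to 1 (valence 4) → 3 H
  atom 5: C, bond orders sum to 4 (valence 4) → 0 H
  atom 6: C, bond orders sum to 4 (valence 4) → 0 H
  atom 7: C, bond orders sum to 1 (valence 4) → 3 H
  atom 8: C, bond orders sum to 4 (valence 4) → 0 H
  atom 9: C, bond orders sum to 1 (valence 4) → 3 H
  atom 10: C, bond orders sum to 4 (valence 4) → 0 H
  atom 11: F (halogen, monovalent) → 0 H
  atom 12: C, bond orders sum to 4 (valence 4) → 0 H
  atom 13: O, bond orders sum to 1 (valence 2) → 1 H
  atom 14: C, bond orders sum to 4 (valence 4) → 0 H
  atom 15: C, bond orders sum to 4 (valence 4) → 0 H
  atom 16: N, bond orders sum to 3 (valence 3) → 0 H
Totals → C:11, H:10, F:1, N:1, O:3.
In Hill order: C11H10FNO3.

C11H10FNO3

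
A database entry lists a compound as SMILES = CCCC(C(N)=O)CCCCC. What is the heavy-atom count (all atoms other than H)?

Every atom symbol written in the SMILES (organic subset) is one heavy atom; implicit H are not written.
Heavy atoms by element → C:10, N:1, O:1.
Total: 12.

12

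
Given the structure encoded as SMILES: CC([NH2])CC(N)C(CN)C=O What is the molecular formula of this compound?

Walk through each heavy atom and fill implicit hydrogens from standard valence (C 4, N 3, O 2, S 2, halogen 1):
  atom 1: C, bond orders sum to 1 (valence 4) → 3 H
  atom 2: C, bond orders sum to 3 (valence 4) → 1 H
  atom 3: N with explicit H count 2
  atom 4: C, bond orders sum to 2 (valence 4) → 2 H
  atom 5: C, bond orders sum to 3 (valence 4) → 1 H
  atom 6: N, bond orders sum to 1 (valence 3) → 2 H
  atom 7: C, bond orders sum to 3 (valence 4) → 1 H
  atom 8: C, bond orders sum to 2 (valence 4) → 2 H
  atom 9: N, bond orders sum to 1 (valence 3) → 2 H
  atom 10: C, bond orders sum to 3 (valence 4) → 1 H
  atom 11: O, bond orders sum to 2 (valence 2) → 0 H
Totals → C:7, H:17, N:3, O:1.
In Hill order: C7H17N3O.

C7H17N3O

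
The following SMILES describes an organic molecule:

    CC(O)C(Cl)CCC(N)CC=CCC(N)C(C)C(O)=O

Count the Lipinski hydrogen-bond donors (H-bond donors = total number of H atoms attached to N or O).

6

Donors: find every N or O and count the H atoms it carries.
  atom 3 (O): bond orders sum to 1 → 1 H
  atom 9 (N): bond orders sum to 1 → 2 H
  atom 15 (N): bond orders sum to 1 → 2 H
  atom 19 (O): bond orders sum to 1 → 1 H
  atom 20 (O): bond orders sum to 2 → 0 H
Lipinski HBD = 6.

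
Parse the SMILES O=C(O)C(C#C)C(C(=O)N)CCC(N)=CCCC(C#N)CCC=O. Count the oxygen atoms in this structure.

4

Scan the SMILES for O atoms (remember two-letter symbols like Cl and Br are single atoms).
Oxygen count: 4.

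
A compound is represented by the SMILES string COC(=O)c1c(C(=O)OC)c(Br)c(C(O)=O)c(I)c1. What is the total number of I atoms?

Scan the SMILES for I atoms (remember two-letter symbols like Cl and Br are single atoms).
Iodine count: 1.

1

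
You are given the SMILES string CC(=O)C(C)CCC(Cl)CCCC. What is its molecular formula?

C11H21ClO

Walk through each heavy atom and fill implicit hydrogens from standard valence (C 4, N 3, O 2, S 2, halogen 1):
  atom 1: C, bond orders sum to 1 (valence 4) → 3 H
  atom 2: C, bond orders sum to 4 (valence 4) → 0 H
  atom 3: O, bond orders sum to 2 (valence 2) → 0 H
  atom 4: C, bond orders sum to 3 (valence 4) → 1 H
  atom 5: C, bond orders sum to 1 (valence 4) → 3 H
  atom 6: C, bond orders sum to 2 (valence 4) → 2 H
  atom 7: C, bond orders sum to 2 (valence 4) → 2 H
  atom 8: C, bond orders sum to 3 (valence 4) → 1 H
  atom 9: Cl (halogen, monovalent) → 0 H
  atom 10: C, bond orders sum to 2 (valence 4) → 2 H
  atom 11: C, bond orders sum to 2 (valence 4) → 2 H
  atom 12: C, bond orders sum to 2 (valence 4) → 2 H
  atom 13: C, bond orders sum to 1 (valence 4) → 3 H
Totals → C:11, H:21, Cl:1, O:1.
In Hill order: C11H21ClO.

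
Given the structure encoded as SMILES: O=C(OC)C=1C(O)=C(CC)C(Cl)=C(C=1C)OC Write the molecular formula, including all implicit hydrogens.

C12H15ClO4

Walk through each heavy atom and fill implicit hydrogens from standard valence (C 4, N 3, O 2, S 2, halogen 1):
  atom 1: O, bond orders sum to 2 (valence 2) → 0 H
  atom 2: C, bond orders sum to 4 (valence 4) → 0 H
  atom 3: O, bond orders sum to 2 (valence 2) → 0 H
  atom 4: C, bond orders sum to 1 (valence 4) → 3 H
  atom 5: C, bond orders sum to 4 (valence 4) → 0 H
  atom 6: C, bond orders sum to 4 (valence 4) → 0 H
  atom 7: O, bond orders sum to 1 (valence 2) → 1 H
  atom 8: C, bond orders sum to 4 (valence 4) → 0 H
  atom 9: C, bond orders sum to 2 (valence 4) → 2 H
  atom 10: C, bond orders sum to 1 (valence 4) → 3 H
  atom 11: C, bond orders sum to 4 (valence 4) → 0 H
  atom 12: Cl (halogen, monovalent) → 0 H
  atom 13: C, bond orders sum to 4 (valence 4) → 0 H
  atom 14: C, bond orders sum to 4 (valence 4) → 0 H
  atom 15: C, bond orders sum to 1 (valence 4) → 3 H
  atom 16: O, bond orders sum to 2 (valence 2) → 0 H
  atom 17: C, bond orders sum to 1 (valence 4) → 3 H
Totals → C:12, H:15, Cl:1, O:4.
In Hill order: C12H15ClO4.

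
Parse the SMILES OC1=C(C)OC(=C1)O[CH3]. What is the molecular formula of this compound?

C6H8O3

Walk through each heavy atom and fill implicit hydrogens from standard valence (C 4, N 3, O 2, S 2, halogen 1):
  atom 1: O, bond orders sum to 1 (valence 2) → 1 H
  atom 2: C, bond orders sum to 4 (valence 4) → 0 H
  atom 3: C, bond orders sum to 4 (valence 4) → 0 H
  atom 4: C, bond orders sum to 1 (valence 4) → 3 H
  atom 5: O, bond orders sum to 2 (valence 2) → 0 H
  atom 6: C, bond orders sum to 4 (valence 4) → 0 H
  atom 7: C, bond orders sum to 3 (valence 4) → 1 H
  atom 8: O, bond orders sum to 2 (valence 2) → 0 H
  atom 9: C with explicit H count 3
Totals → C:6, H:8, O:3.
In Hill order: C6H8O3.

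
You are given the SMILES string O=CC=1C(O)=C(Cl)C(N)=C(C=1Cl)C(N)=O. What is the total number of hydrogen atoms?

6

Walk through each heavy atom and fill implicit hydrogens from standard valence (C 4, N 3, O 2, S 2, halogen 1):
  atom 1: O, bond orders sum to 2 (valence 2) → 0 H
  atom 2: C, bond orders sum to 3 (valence 4) → 1 H
  atom 3: C, bond orders sum to 4 (valence 4) → 0 H
  atom 4: C, bond orders sum to 4 (valence 4) → 0 H
  atom 5: O, bond orders sum to 1 (valence 2) → 1 H
  atom 6: C, bond orders sum to 4 (valence 4) → 0 H
  atom 7: Cl (halogen, monovalent) → 0 H
  atom 8: C, bond orders sum to 4 (valence 4) → 0 H
  atom 9: N, bond orders sum to 1 (valence 3) → 2 H
  atom 10: C, bond orders sum to 4 (valence 4) → 0 H
  atom 11: C, bond orders sum to 4 (valence 4) → 0 H
  atom 12: Cl (halogen, monovalent) → 0 H
  atom 13: C, bond orders sum to 4 (valence 4) → 0 H
  atom 14: N, bond orders sum to 1 (valence 3) → 2 H
  atom 15: O, bond orders sum to 2 (valence 2) → 0 H
Total hydrogens: 6.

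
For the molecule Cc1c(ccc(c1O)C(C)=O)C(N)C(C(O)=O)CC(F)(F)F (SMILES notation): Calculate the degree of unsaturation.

Molecular formula: C14H16F3NO4.
DoU = (2C + 2 + N − H − X) / 2, where X is the halogen count and O/S are ignored.
    = (2·14 + 2 + 1 − 16 − 3) / 2 = 12 / 2 = 6.

6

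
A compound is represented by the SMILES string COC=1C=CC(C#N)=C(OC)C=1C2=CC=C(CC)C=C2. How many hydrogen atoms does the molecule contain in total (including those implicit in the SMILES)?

Walk through each heavy atom and fill implicit hydrogens from standard valence (C 4, N 3, O 2, S 2, halogen 1):
  atom 1: C, bond orders sum to 1 (valence 4) → 3 H
  atom 2: O, bond orders sum to 2 (valence 2) → 0 H
  atom 3: C, bond orders sum to 4 (valence 4) → 0 H
  atom 4: C, bond orders sum to 3 (valence 4) → 1 H
  atom 5: C, bond orders sum to 3 (valence 4) → 1 H
  atom 6: C, bond orders sum to 4 (valence 4) → 0 H
  atom 7: C, bond orders sum to 4 (valence 4) → 0 H
  atom 8: N, bond orders sum to 3 (valence 3) → 0 H
  atom 9: C, bond orders sum to 4 (valence 4) → 0 H
  atom 10: O, bond orders sum to 2 (valence 2) → 0 H
  atom 11: C, bond orders sum to 1 (valence 4) → 3 H
  atom 12: C, bond orders sum to 4 (valence 4) → 0 H
  atom 13: C, bond orders sum to 4 (valence 4) → 0 H
  atom 14: C, bond orders sum to 3 (valence 4) → 1 H
  atom 15: C, bond orders sum to 3 (valence 4) → 1 H
  atom 16: C, bond orders sum to 4 (valence 4) → 0 H
  atom 17: C, bond orders sum to 2 (valence 4) → 2 H
  atom 18: C, bond orders sum to 1 (valence 4) → 3 H
  atom 19: C, bond orders sum to 3 (valence 4) → 1 H
  atom 20: C, bond orders sum to 3 (valence 4) → 1 H
Total hydrogens: 17.

17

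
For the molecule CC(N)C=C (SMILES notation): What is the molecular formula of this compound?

C4H9N

Walk through each heavy atom and fill implicit hydrogens from standard valence (C 4, N 3, O 2, S 2, halogen 1):
  atom 1: C, bond orders sum to 1 (valence 4) → 3 H
  atom 2: C, bond orders sum to 3 (valence 4) → 1 H
  atom 3: N, bond orders sum to 1 (valence 3) → 2 H
  atom 4: C, bond orders sum to 3 (valence 4) → 1 H
  atom 5: C, bond orders sum to 2 (valence 4) → 2 H
Totals → C:4, H:9, N:1.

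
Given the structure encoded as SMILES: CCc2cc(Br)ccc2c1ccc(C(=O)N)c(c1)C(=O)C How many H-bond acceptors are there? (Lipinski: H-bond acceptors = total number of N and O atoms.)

3

N atoms: 1; O atoms: 2.
Lipinski HBA = 1 + 2 = 3.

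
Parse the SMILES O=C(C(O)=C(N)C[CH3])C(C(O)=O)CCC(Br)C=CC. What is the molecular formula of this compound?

Walk through each heavy atom and fill implicit hydrogens from standard valence (C 4, N 3, O 2, S 2, halogen 1):
  atom 1: O, bond orders sum to 2 (valence 2) → 0 H
  atom 2: C, bond orders sum to 4 (valence 4) → 0 H
  atom 3: C, bond orders sum to 4 (valence 4) → 0 H
  atom 4: O, bond orders sum to 1 (valence 2) → 1 H
  atom 5: C, bond orders sum to 4 (valence 4) → 0 H
  atom 6: N, bond orders sum to 1 (valence 3) → 2 H
  atom 7: C, bond orders sum to 2 (valence 4) → 2 H
  atom 8: C with explicit H count 3
  atom 9: C, bond orders sum to 3 (valence 4) → 1 H
  atom 10: C, bond orders sum to 4 (valence 4) → 0 H
  atom 11: O, bond orders sum to 1 (valence 2) → 1 H
  atom 12: O, bond orders sum to 2 (valence 2) → 0 H
  atom 13: C, bond orders sum to 2 (valence 4) → 2 H
  atom 14: C, bond orders sum to 2 (valence 4) → 2 H
  atom 15: C, bond orders sum to 3 (valence 4) → 1 H
  atom 16: Br (halogen, monovalent) → 0 H
  atom 17: C, bond orders sum to 3 (valence 4) → 1 H
  atom 18: C, bond orders sum to 3 (valence 4) → 1 H
  atom 19: C, bond orders sum to 1 (valence 4) → 3 H
Totals → C:13, H:20, Br:1, N:1, O:4.

C13H20BrNO4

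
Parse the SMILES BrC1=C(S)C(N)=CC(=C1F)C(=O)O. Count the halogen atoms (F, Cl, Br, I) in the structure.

Halogen atoms appear at heavy-atom positions 1, 10 (1×Br, 1×F).
Other groups present: 1 carboxylic acid, 1 primary amine, 1 thiol.
Halogen count: 2.

2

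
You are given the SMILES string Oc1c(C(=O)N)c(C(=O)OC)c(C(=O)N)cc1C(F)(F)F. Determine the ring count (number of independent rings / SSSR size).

In SMILES, each pair of matching ring-closure digits denotes one ring-closing bond; the number of such bonds equals the number of independent rings.
Ring-closure bonds here: 1.

1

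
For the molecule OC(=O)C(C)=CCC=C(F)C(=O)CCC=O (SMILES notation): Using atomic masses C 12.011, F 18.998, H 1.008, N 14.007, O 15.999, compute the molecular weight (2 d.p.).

228.22 g/mol

First, the molecular formula is C11H13FO4 (counting implicit H from valence).
  C: 11 × 12.011 = 132.121
  F: 1 × 18.998 = 18.998
  H: 13 × 1.008 = 13.104
  O: 4 × 15.999 = 63.996
Sum: 11×12.011 + 1×18.998 + 13×1.008 + 4×15.999 = 228.219 → 228.22 g/mol.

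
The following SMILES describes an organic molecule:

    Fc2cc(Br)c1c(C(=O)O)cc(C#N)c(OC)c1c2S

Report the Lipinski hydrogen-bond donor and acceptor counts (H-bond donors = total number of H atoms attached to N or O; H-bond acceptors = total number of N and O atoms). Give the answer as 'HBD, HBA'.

Donors: find every N or O and count the H atoms it carries.
  atom 9 (O): bond orders sum to 2 → 0 H
  atom 10 (O): bond orders sum to 1 → 1 H
  atom 14 (N): bond orders sum to 3 → 0 H
  atom 16 (O): bond orders sum to 2 → 0 H
Lipinski HBD = 1.
Acceptors: N atoms = 1, O atoms = 3 → HBA = 4.

1, 4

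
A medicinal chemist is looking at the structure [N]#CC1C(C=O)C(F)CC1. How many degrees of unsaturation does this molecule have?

4

Degree of unsaturation = (number of rings) + (number of π bonds).
Ring closures in the SMILES: 1.
π bonds: 1 double bond (each 1 DoU), 1 triple bond (each 2 DoU) → 3 DoU from unsaturation.
Total DoU = 1 + 3 = 4.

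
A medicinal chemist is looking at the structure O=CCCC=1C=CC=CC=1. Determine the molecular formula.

Walk through each heavy atom and fill implicit hydrogens from standard valence (C 4, N 3, O 2, S 2, halogen 1):
  atom 1: O, bond orders sum to 2 (valence 2) → 0 H
  atom 2: C, bond orders sum to 3 (valence 4) → 1 H
  atom 3: C, bond orders sum to 2 (valence 4) → 2 H
  atom 4: C, bond orders sum to 2 (valence 4) → 2 H
  atom 5: C, bond orders sum to 4 (valence 4) → 0 H
  atom 6: C, bond orders sum to 3 (valence 4) → 1 H
  atom 7: C, bond orders sum to 3 (valence 4) → 1 H
  atom 8: C, bond orders sum to 3 (valence 4) → 1 H
  atom 9: C, bond orders sum to 3 (valence 4) → 1 H
  atom 10: C, bond orders sum to 3 (valence 4) → 1 H
Totals → C:9, H:10, O:1.
In Hill order: C9H10O.

C9H10O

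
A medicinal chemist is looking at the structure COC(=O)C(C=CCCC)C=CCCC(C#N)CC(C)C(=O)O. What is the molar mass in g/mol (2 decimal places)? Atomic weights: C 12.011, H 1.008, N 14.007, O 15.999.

First, the molecular formula is C18H27NO4 (counting implicit H from valence).
  C: 18 × 12.011 = 216.198
  H: 27 × 1.008 = 27.216
  N: 1 × 14.007 = 14.007
  O: 4 × 15.999 = 63.996
Sum: 18×12.011 + 27×1.008 + 1×14.007 + 4×15.999 = 321.417 → 321.42 g/mol.

321.42 g/mol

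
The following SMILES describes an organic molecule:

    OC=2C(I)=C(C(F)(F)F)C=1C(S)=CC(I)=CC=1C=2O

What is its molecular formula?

C11H5F3I2O2S

Walk through each heavy atom and fill implicit hydrogens from standard valence (C 4, N 3, O 2, S 2, halogen 1):
  atom 1: O, bond orders sum to 1 (valence 2) → 1 H
  atom 2: C, bond orders sum to 4 (valence 4) → 0 H
  atom 3: C, bond orders sum to 4 (valence 4) → 0 H
  atom 4: I (halogen, monovalent) → 0 H
  atom 5: C, bond orders sum to 4 (valence 4) → 0 H
  atom 6: C, bond orders sum to 4 (valence 4) → 0 H
  atom 7: F (halogen, monovalent) → 0 H
  atom 8: F (halogen, monovalent) → 0 H
  atom 9: F (halogen, monovalent) → 0 H
  atom 10: C, bond orders sum to 4 (valence 4) → 0 H
  atom 11: C, bond orders sum to 4 (valence 4) → 0 H
  atom 12: S, bond orders sum to 1 (valence 2) → 1 H
  atom 13: C, bond orders sum to 3 (valence 4) → 1 H
  atom 14: C, bond orders sum to 4 (valence 4) → 0 H
  atom 15: I (halogen, monovalent) → 0 H
  atom 16: C, bond orders sum to 3 (valence 4) → 1 H
  atom 17: C, bond orders sum to 4 (valence 4) → 0 H
  atom 18: C, bond orders sum to 4 (valence 4) → 0 H
  atom 19: O, bond orders sum to 1 (valence 2) → 1 H
Totals → C:11, H:5, F:3, I:2, O:2, S:1.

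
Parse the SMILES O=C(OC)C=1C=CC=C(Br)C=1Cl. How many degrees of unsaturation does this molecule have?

Molecular formula: C8H6BrClO2.
DoU = (2C + 2 + N − H − X) / 2, where X is the halogen count and O/S are ignored.
    = (2·8 + 2 + 0 − 6 − 2) / 2 = 10 / 2 = 5.

5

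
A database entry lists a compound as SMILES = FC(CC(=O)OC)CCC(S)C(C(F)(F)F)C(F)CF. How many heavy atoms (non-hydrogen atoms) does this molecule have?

20

Every atom symbol written in the SMILES (organic subset) is one heavy atom; implicit H are not written.
Heavy atoms by element → C:11, F:6, O:2, S:1.
Total: 20.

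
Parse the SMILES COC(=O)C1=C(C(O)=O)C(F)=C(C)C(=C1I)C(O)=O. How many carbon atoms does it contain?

11

Count every carbon token in the SMILES (each C, including those in ring-closure positions and inside branches).
Carbon count: 11.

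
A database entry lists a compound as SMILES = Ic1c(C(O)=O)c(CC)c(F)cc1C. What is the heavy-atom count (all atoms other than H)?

Every atom symbol written in the SMILES (organic subset) is one heavy atom; implicit H are not written.
Heavy atoms by element → C:10, F:1, I:1, O:2.
Total: 14.

14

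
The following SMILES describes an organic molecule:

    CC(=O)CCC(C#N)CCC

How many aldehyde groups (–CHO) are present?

0

Scan the SMILES for the aldehyde motif — none present.
Groups that are present: 1 ketone, 1 nitrile.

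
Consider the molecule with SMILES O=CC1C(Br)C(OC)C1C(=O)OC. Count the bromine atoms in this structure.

Scan the SMILES for Br atoms (remember two-letter symbols like Cl and Br are single atoms).
Bromine count: 1.

1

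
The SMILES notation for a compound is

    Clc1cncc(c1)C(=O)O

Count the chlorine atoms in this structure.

1

Scan the SMILES for Cl atoms (remember two-letter symbols like Cl and Br are single atoms).
Chlorine count: 1.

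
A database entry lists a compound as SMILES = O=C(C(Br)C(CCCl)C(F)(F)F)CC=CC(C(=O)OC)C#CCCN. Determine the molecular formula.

Walk through each heavy atom and fill implicit hydrogens from standard valence (C 4, N 3, O 2, S 2, halogen 1):
  atom 1: O, bond orders sum to 2 (valence 2) → 0 H
  atom 2: C, bond orders sum to 4 (valence 4) → 0 H
  atom 3: C, bond orders sum to 3 (valence 4) → 1 H
  atom 4: Br (halogen, monovalent) → 0 H
  atom 5: C, bond orders sum to 3 (valence 4) → 1 H
  atom 6: C, bond orders sum to 2 (valence 4) → 2 H
  atom 7: C, bond orders sum to 2 (valence 4) → 2 H
  atom 8: Cl (halogen, monovalent) → 0 H
  atom 9: C, bond orders sum to 4 (valence 4) → 0 H
  atom 10: F (halogen, monovalent) → 0 H
  atom 11: F (halogen, monovalent) → 0 H
  atom 12: F (halogen, monovalent) → 0 H
  atom 13: C, bond orders sum to 2 (valence 4) → 2 H
  atom 14: C, bond orders sum to 3 (valence 4) → 1 H
  atom 15: C, bond orders sum to 3 (valence 4) → 1 H
  atom 16: C, bond orders sum to 3 (valence 4) → 1 H
  atom 17: C, bond orders sum to 4 (valence 4) → 0 H
  atom 18: O, bond orders sum to 2 (valence 2) → 0 H
  atom 19: O, bond orders sum to 2 (valence 2) → 0 H
  atom 20: C, bond orders sum to 1 (valence 4) → 3 H
  atom 21: C, bond orders sum to 4 (valence 4) → 0 H
  atom 22: C, bond orders sum to 4 (valence 4) → 0 H
  atom 23: C, bond orders sum to 2 (valence 4) → 2 H
  atom 24: C, bond orders sum to 2 (valence 4) → 2 H
  atom 25: N, bond orders sum to 1 (valence 3) → 2 H
Totals → C:16, H:20, Br:1, Cl:1, F:3, N:1, O:3.

C16H20BrClF3NO3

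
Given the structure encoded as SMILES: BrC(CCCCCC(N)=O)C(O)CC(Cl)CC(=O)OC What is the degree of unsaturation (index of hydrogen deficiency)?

2

Molecular formula: C13H23BrClNO4.
DoU = (2C + 2 + N − H − X) / 2, where X is the halogen count and O/S are ignored.
    = (2·13 + 2 + 1 − 23 − 2) / 2 = 4 / 2 = 2.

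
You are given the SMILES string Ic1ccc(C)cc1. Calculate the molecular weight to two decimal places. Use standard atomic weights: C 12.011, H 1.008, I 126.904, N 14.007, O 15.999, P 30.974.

218.04 g/mol

First, the molecular formula is C7H7I (counting implicit H from valence).
  C: 7 × 12.011 = 84.077
  H: 7 × 1.008 = 7.056
  I: 1 × 126.904 = 126.904
Sum: 7×12.011 + 7×1.008 + 1×126.904 = 218.037 → 218.04 g/mol.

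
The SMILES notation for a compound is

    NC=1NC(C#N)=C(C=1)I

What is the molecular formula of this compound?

C5H4IN3

Walk through each heavy atom and fill implicit hydrogens from standard valence (C 4, N 3, O 2, S 2, halogen 1):
  atom 1: N, bond orders sum to 1 (valence 3) → 2 H
  atom 2: C, bond orders sum to 4 (valence 4) → 0 H
  atom 3: N, bond orders sum to 2 (valence 3) → 1 H
  atom 4: C, bond orders sum to 4 (valence 4) → 0 H
  atom 5: C, bond orders sum to 4 (valence 4) → 0 H
  atom 6: N, bond orders sum to 3 (valence 3) → 0 H
  atom 7: C, bond orders sum to 4 (valence 4) → 0 H
  atom 8: C, bond orders sum to 3 (valence 4) → 1 H
  atom 9: I (halogen, monovalent) → 0 H
Totals → C:5, H:4, I:1, N:3.
In Hill order: C5H4IN3.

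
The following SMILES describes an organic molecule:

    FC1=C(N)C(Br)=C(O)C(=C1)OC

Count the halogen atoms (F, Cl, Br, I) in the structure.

2

Halogen atoms appear at heavy-atom positions 1, 6 (1×Br, 1×F).
Other groups present: 1 ether, 1 hydroxyl, 1 primary amine.
Halogen count: 2.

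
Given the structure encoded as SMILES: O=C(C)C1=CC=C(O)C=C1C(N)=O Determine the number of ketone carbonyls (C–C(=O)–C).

1

The ketone motif appears at heavy-atom position 2 in the SMILES.
Other groups present: 1 amide, 1 hydroxyl.
Ketone count: 1.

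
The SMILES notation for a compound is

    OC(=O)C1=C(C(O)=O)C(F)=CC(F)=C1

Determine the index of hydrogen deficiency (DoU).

6

Molecular formula: C8H4F2O4.
DoU = (2C + 2 + N − H − X) / 2, where X is the halogen count and O/S are ignored.
    = (2·8 + 2 + 0 − 4 − 2) / 2 = 12 / 2 = 6.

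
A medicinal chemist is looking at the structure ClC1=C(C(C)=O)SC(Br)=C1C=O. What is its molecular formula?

Walk through each heavy atom and fill implicit hydrogens from standard valence (C 4, N 3, O 2, S 2, halogen 1):
  atom 1: Cl (halogen, monovalent) → 0 H
  atom 2: C, bond orders sum to 4 (valence 4) → 0 H
  atom 3: C, bond orders sum to 4 (valence 4) → 0 H
  atom 4: C, bond orders sum to 4 (valence 4) → 0 H
  atom 5: C, bond orders sum to 1 (valence 4) → 3 H
  atom 6: O, bond orders sum to 2 (valence 2) → 0 H
  atom 7: S, bond orders sum to 2 (valence 2) → 0 H
  atom 8: C, bond orders sum to 4 (valence 4) → 0 H
  atom 9: Br (halogen, monovalent) → 0 H
  atom 10: C, bond orders sum to 4 (valence 4) → 0 H
  atom 11: C, bond orders sum to 3 (valence 4) → 1 H
  atom 12: O, bond orders sum to 2 (valence 2) → 0 H
Totals → C:7, H:4, Br:1, Cl:1, O:2, S:1.

C7H4BrClO2S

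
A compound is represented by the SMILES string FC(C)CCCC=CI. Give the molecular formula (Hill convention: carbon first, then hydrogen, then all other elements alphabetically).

Walk through each heavy atom and fill implicit hydrogens from standard valence (C 4, N 3, O 2, S 2, halogen 1):
  atom 1: F (halogen, monovalent) → 0 H
  atom 2: C, bond orders sum to 3 (valence 4) → 1 H
  atom 3: C, bond orders sum to 1 (valence 4) → 3 H
  atom 4: C, bond orders sum to 2 (valence 4) → 2 H
  atom 5: C, bond orders sum to 2 (valence 4) → 2 H
  atom 6: C, bond orders sum to 2 (valence 4) → 2 H
  atom 7: C, bond orders sum to 3 (valence 4) → 1 H
  atom 8: C, bond orders sum to 3 (valence 4) → 1 H
  atom 9: I (halogen, monovalent) → 0 H
Totals → C:7, H:12, F:1, I:1.

C7H12FI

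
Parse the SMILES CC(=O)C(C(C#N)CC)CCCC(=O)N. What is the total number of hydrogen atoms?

Walk through each heavy atom and fill implicit hydrogens from standard valence (C 4, N 3, O 2, S 2, halogen 1):
  atom 1: C, bond orders sum to 1 (valence 4) → 3 H
  atom 2: C, bond orders sum to 4 (valence 4) → 0 H
  atom 3: O, bond orders sum to 2 (valence 2) → 0 H
  atom 4: C, bond orders sum to 3 (valence 4) → 1 H
  atom 5: C, bond orders sum to 3 (valence 4) → 1 H
  atom 6: C, bond orders sum to 4 (valence 4) → 0 H
  atom 7: N, bond orders sum to 3 (valence 3) → 0 H
  atom 8: C, bond orders sum to 2 (valence 4) → 2 H
  atom 9: C, bond orders sum to 1 (valence 4) → 3 H
  atom 10: C, bond orders sum to 2 (valence 4) → 2 H
  atom 11: C, bond orders sum to 2 (valence 4) → 2 H
  atom 12: C, bond orders sum to 2 (valence 4) → 2 H
  atom 13: C, bond orders sum to 4 (valence 4) → 0 H
  atom 14: O, bond orders sum to 2 (valence 2) → 0 H
  atom 15: N, bond orders sum to 1 (valence 3) → 2 H
Total hydrogens: 18.

18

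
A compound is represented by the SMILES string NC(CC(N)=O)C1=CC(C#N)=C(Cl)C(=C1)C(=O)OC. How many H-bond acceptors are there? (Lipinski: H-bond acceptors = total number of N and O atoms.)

6

N atoms: 3; O atoms: 3.
Lipinski HBA = 3 + 3 = 6.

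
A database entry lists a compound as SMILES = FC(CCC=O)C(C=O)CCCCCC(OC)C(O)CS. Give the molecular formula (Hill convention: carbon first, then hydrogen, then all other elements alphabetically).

Walk through each heavy atom and fill implicit hydrogens from standard valence (C 4, N 3, O 2, S 2, halogen 1):
  atom 1: F (halogen, monovalent) → 0 H
  atom 2: C, bond orders sum to 3 (valence 4) → 1 H
  atom 3: C, bond orders sum to 2 (valence 4) → 2 H
  atom 4: C, bond orders sum to 2 (valence 4) → 2 H
  atom 5: C, bond orders sum to 3 (valence 4) → 1 H
  atom 6: O, bond orders sum to 2 (valence 2) → 0 H
  atom 7: C, bond orders sum to 3 (valence 4) → 1 H
  atom 8: C, bond orders sum to 3 (valence 4) → 1 H
  atom 9: O, bond orders sum to 2 (valence 2) → 0 H
  atom 10: C, bond orders sum to 2 (valence 4) → 2 H
  atom 11: C, bond orders sum to 2 (valence 4) → 2 H
  atom 12: C, bond orders sum to 2 (valence 4) → 2 H
  atom 13: C, bond orders sum to 2 (valence 4) → 2 H
  atom 14: C, bond orders sum to 2 (valence 4) → 2 H
  atom 15: C, bond orders sum to 3 (valence 4) → 1 H
  atom 16: O, bond orders sum to 2 (valence 2) → 0 H
  atom 17: C, bond orders sum to 1 (valence 4) → 3 H
  atom 18: C, bond orders sum to 3 (valence 4) → 1 H
  atom 19: O, bond orders sum to 1 (valence 2) → 1 H
  atom 20: C, bond orders sum to 2 (valence 4) → 2 H
  atom 21: S, bond orders sum to 1 (valence 2) → 1 H
Totals → C:15, H:27, F:1, O:4, S:1.

C15H27FO4S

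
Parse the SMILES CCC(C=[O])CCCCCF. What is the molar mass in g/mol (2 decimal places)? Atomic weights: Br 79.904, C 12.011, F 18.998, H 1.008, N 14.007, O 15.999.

160.23 g/mol

First, the molecular formula is C9H17FO (counting implicit H from valence).
  C: 9 × 12.011 = 108.099
  F: 1 × 18.998 = 18.998
  H: 17 × 1.008 = 17.136
  O: 1 × 15.999 = 15.999
Sum: 9×12.011 + 1×18.998 + 17×1.008 + 1×15.999 = 160.232 → 160.23 g/mol.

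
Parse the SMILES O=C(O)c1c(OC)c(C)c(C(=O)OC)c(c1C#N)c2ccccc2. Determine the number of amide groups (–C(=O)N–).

Scan the SMILES for the amide motif — none present.
Groups that are present: 1 carboxylic acid, 1 ester, 1 ether, 1 nitrile.

0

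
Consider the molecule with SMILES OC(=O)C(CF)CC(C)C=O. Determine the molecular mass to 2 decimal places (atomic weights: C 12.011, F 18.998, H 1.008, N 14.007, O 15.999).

162.16 g/mol

First, the molecular formula is C7H11FO3 (counting implicit H from valence).
  C: 7 × 12.011 = 84.077
  F: 1 × 18.998 = 18.998
  H: 11 × 1.008 = 11.088
  O: 3 × 15.999 = 47.997
Sum: 7×12.011 + 1×18.998 + 11×1.008 + 3×15.999 = 162.160 → 162.16 g/mol.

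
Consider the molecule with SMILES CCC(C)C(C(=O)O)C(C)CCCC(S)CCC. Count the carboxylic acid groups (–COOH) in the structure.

1

The carboxylic acid motif appears at heavy-atom position 6 in the SMILES.
Other groups present: 1 thiol.
Carboxylic acid count: 1.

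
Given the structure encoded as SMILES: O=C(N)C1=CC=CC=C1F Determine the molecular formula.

Walk through each heavy atom and fill implicit hydrogens from standard valence (C 4, N 3, O 2, S 2, halogen 1):
  atom 1: O, bond orders sum to 2 (valence 2) → 0 H
  atom 2: C, bond orders sum to 4 (valence 4) → 0 H
  atom 3: N, bond orders sum to 1 (valence 3) → 2 H
  atom 4: C, bond orders sum to 4 (valence 4) → 0 H
  atom 5: C, bond orders sum to 3 (valence 4) → 1 H
  atom 6: C, bond orders sum to 3 (valence 4) → 1 H
  atom 7: C, bond orders sum to 3 (valence 4) → 1 H
  atom 8: C, bond orders sum to 3 (valence 4) → 1 H
  atom 9: C, bond orders sum to 4 (valence 4) → 0 H
  atom 10: F (halogen, monovalent) → 0 H
Totals → C:7, H:6, F:1, N:1, O:1.

C7H6FNO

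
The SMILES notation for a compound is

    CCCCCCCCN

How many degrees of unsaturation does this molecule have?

0

Molecular formula: C8H19N.
DoU = (2C + 2 + N − H − X) / 2, where X is the halogen count and O/S are ignored.
    = (2·8 + 2 + 1 − 19 − 0) / 2 = 0 / 2 = 0.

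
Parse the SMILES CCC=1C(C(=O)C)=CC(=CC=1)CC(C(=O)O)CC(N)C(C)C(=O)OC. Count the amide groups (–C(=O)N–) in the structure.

0

Scan the SMILES for the amide motif — none present.
Groups that are present: 1 carboxylic acid, 1 ester, 1 ketone, 1 primary amine.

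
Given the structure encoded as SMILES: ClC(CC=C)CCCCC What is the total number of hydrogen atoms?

17

Walk through each heavy atom and fill implicit hydrogens from standard valence (C 4, N 3, O 2, S 2, halogen 1):
  atom 1: Cl (halogen, monovalent) → 0 H
  atom 2: C, bond orders sum to 3 (valence 4) → 1 H
  atom 3: C, bond orders sum to 2 (valence 4) → 2 H
  atom 4: C, bond orders sum to 3 (valence 4) → 1 H
  atom 5: C, bond orders sum to 2 (valence 4) → 2 H
  atom 6: C, bond orders sum to 2 (valence 4) → 2 H
  atom 7: C, bond orders sum to 2 (valence 4) → 2 H
  atom 8: C, bond orders sum to 2 (valence 4) → 2 H
  atom 9: C, bond orders sum to 2 (valence 4) → 2 H
  atom 10: C, bond orders sum to 1 (valence 4) → 3 H
Total hydrogens: 17.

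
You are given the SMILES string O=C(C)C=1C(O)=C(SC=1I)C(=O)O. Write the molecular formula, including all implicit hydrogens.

C7H5IO4S

Walk through each heavy atom and fill implicit hydrogens from standard valence (C 4, N 3, O 2, S 2, halogen 1):
  atom 1: O, bond orders sum to 2 (valence 2) → 0 H
  atom 2: C, bond orders sum to 4 (valence 4) → 0 H
  atom 3: C, bond orders sum to 1 (valence 4) → 3 H
  atom 4: C, bond orders sum to 4 (valence 4) → 0 H
  atom 5: C, bond orders sum to 4 (valence 4) → 0 H
  atom 6: O, bond orders sum to 1 (valence 2) → 1 H
  atom 7: C, bond orders sum to 4 (valence 4) → 0 H
  atom 8: S, bond orders sum to 2 (valence 2) → 0 H
  atom 9: C, bond orders sum to 4 (valence 4) → 0 H
  atom 10: I (halogen, monovalent) → 0 H
  atom 11: C, bond orders sum to 4 (valence 4) → 0 H
  atom 12: O, bond orders sum to 2 (valence 2) → 0 H
  atom 13: O, bond orders sum to 1 (valence 2) → 1 H
Totals → C:7, H:5, I:1, O:4, S:1.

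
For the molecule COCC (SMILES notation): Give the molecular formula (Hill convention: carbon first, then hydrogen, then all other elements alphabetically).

Walk through each heavy atom and fill implicit hydrogens from standard valence (C 4, N 3, O 2, S 2, halogen 1):
  atom 1: C, bond orders sum to 1 (valence 4) → 3 H
  atom 2: O, bond orders sum to 2 (valence 2) → 0 H
  atom 3: C, bond orders sum to 2 (valence 4) → 2 H
  atom 4: C, bond orders sum to 1 (valence 4) → 3 H
Totals → C:3, H:8, O:1.

C3H8O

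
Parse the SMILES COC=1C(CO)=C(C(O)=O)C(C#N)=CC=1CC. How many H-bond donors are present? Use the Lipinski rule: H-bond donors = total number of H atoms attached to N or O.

2

Donors: find every N or O and count the H atoms it carries.
  atom 2 (O): bond orders sum to 2 → 0 H
  atom 6 (O): bond orders sum to 1 → 1 H
  atom 9 (O): bond orders sum to 1 → 1 H
  atom 10 (O): bond orders sum to 2 → 0 H
  atom 13 (N): bond orders sum to 3 → 0 H
Lipinski HBD = 2.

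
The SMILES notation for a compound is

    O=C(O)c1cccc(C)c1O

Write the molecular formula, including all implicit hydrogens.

Walk through each heavy atom and fill implicit hydrogens from standard valence (C 4, N 3, O 2, S 2, halogen 1); for lowercase aromatic atoms, an aromatic c carries 1 H when it has two neighbours and 0 H with three, and aromatic n carries 0 H:
  atom 1: O, bond orders sum to 2 (valence 2) → 0 H
  atom 2: C, bond orders sum to 4 (valence 4) → 0 H
  atom 3: O, bond orders sum to 1 (valence 2) → 1 H
  atom 4: aromatic c, 3 neighbours → 0 H
  atom 5: aromatic c, 2 neighbours → 1 H
  atom 6: aromatic c, 2 neighbours → 1 H
  atom 7: aromatic c, 2 neighbours → 1 H
  atom 8: aromatic c, 3 neighbours → 0 H
  atom 9: C, bond orders sum to 1 (valence 4) → 3 H
  atom 10: aromatic c, 3 neighbours → 0 H
  atom 11: O, bond orders sum to 1 (valence 2) → 1 H
Totals → C:8, H:8, O:3.
In Hill order: C8H8O3.

C8H8O3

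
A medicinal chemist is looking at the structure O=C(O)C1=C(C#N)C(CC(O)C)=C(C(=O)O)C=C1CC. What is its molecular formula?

C14H15NO5

Walk through each heavy atom and fill implicit hydrogens from standard valence (C 4, N 3, O 2, S 2, halogen 1):
  atom 1: O, bond orders sum to 2 (valence 2) → 0 H
  atom 2: C, bond orders sum to 4 (valence 4) → 0 H
  atom 3: O, bond orders sum to 1 (valence 2) → 1 H
  atom 4: C, bond orders sum to 4 (valence 4) → 0 H
  atom 5: C, bond orders sum to 4 (valence 4) → 0 H
  atom 6: C, bond orders sum to 4 (valence 4) → 0 H
  atom 7: N, bond orders sum to 3 (valence 3) → 0 H
  atom 8: C, bond orders sum to 4 (valence 4) → 0 H
  atom 9: C, bond orders sum to 2 (valence 4) → 2 H
  atom 10: C, bond orders sum to 3 (valence 4) → 1 H
  atom 11: O, bond orders sum to 1 (valence 2) → 1 H
  atom 12: C, bond orders sum to 1 (valence 4) → 3 H
  atom 13: C, bond orders sum to 4 (valence 4) → 0 H
  atom 14: C, bond orders sum to 4 (valence 4) → 0 H
  atom 15: O, bond orders sum to 2 (valence 2) → 0 H
  atom 16: O, bond orders sum to 1 (valence 2) → 1 H
  atom 17: C, bond orders sum to 3 (valence 4) → 1 H
  atom 18: C, bond orders sum to 4 (valence 4) → 0 H
  atom 19: C, bond orders sum to 2 (valence 4) → 2 H
  atom 20: C, bond orders sum to 1 (valence 4) → 3 H
Totals → C:14, H:15, N:1, O:5.
In Hill order: C14H15NO5.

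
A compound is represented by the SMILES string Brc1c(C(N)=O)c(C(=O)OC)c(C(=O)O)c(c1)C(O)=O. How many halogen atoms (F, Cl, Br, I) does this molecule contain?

1

Halogen atoms appear at heavy-atom position 1 (1×Br).
Other groups present: 1 amide, 2 carboxylic acid, 1 ester.
Halogen count: 1.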